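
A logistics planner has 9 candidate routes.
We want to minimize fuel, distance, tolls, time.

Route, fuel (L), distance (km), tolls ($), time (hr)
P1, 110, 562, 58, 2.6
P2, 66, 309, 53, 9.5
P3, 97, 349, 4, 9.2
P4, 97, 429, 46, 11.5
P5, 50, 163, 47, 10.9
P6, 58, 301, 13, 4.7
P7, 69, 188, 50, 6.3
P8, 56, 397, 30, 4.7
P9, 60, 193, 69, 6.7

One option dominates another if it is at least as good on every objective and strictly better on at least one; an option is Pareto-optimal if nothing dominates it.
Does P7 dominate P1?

No

P7 vs P1: P7 is worse on time (6.3 vs 2.6), so it does not dominate P1.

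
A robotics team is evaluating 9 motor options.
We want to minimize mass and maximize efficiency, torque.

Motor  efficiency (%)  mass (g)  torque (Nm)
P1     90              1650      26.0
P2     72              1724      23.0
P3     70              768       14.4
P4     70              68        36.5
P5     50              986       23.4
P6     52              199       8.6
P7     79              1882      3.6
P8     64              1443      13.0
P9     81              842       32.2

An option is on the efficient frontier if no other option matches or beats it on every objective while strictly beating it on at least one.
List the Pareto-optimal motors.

P1: not dominated (best efficiency).
P2: dominated by P1 (efficiency 90≥72, mass 1650≤1724, torque 26.0≥23.0).
P3: dominated by P4 (efficiency 70≥70, mass 68≤768, torque 36.5≥14.4).
P4: not dominated (best mass).
P5: dominated by P4 (efficiency 70≥50, mass 68≤986, torque 36.5≥23.4).
P6: dominated by P4 (efficiency 70≥52, mass 68≤199, torque 36.5≥8.6).
P7: dominated by P1 (efficiency 90≥79, mass 1650≤1882, torque 26.0≥3.6).
P8: dominated by P3 (efficiency 70≥64, mass 768≤1443, torque 14.4≥13.0).
P9: not dominated.

P1, P4, P9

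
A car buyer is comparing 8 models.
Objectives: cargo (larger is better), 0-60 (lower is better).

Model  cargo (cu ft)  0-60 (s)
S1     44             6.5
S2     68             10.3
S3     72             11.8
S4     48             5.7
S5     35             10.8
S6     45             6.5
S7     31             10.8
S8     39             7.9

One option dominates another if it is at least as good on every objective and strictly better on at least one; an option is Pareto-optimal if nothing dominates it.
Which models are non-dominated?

S2, S3, S4

S1: dominated by S4 (cargo 48≥44, 0-60 5.7≤6.5).
S2: not dominated.
S3: not dominated (best cargo).
S4: not dominated (best 0-60).
S5: dominated by S1 (cargo 44≥35, 0-60 6.5≤10.8).
S6: dominated by S4 (cargo 48≥45, 0-60 5.7≤6.5).
S7: dominated by S1 (cargo 44≥31, 0-60 6.5≤10.8).
S8: dominated by S1 (cargo 44≥39, 0-60 6.5≤7.9).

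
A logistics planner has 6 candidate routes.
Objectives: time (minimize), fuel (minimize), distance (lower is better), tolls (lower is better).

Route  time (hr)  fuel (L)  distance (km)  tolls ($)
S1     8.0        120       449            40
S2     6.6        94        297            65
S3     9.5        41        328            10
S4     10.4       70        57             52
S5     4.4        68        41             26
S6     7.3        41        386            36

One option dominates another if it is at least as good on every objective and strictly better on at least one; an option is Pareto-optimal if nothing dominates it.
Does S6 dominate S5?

No

S6 vs S5: S6 is worse on time (7.3 vs 4.4), so it does not dominate S5.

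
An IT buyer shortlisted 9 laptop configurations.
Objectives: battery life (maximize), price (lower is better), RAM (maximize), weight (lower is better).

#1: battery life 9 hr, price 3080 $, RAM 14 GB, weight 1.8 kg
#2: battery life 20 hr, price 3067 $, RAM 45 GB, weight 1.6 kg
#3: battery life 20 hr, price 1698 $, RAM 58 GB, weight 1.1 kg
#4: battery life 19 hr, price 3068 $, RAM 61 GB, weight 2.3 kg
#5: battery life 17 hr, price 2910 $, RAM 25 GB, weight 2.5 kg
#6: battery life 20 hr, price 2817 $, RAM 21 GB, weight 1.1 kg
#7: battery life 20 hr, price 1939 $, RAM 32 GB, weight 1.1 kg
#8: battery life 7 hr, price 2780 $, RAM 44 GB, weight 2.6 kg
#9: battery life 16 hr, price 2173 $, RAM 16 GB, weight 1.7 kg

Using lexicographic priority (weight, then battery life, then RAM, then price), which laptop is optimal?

First minimize weight: best is 1.1, kept {#3, #6, #7}.
Then maximize battery life: best is 20, kept {#3, #6, #7}.
Then maximize RAM: best is 58, kept {#3}.

#3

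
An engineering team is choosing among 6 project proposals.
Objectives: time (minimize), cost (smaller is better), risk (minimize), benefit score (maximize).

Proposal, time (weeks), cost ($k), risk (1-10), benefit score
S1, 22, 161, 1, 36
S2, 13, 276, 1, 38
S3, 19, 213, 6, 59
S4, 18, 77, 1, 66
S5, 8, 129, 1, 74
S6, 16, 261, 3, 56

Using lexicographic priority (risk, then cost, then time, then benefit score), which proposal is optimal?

First minimize risk: best is 1, kept {S1, S2, S4, S5}.
Then minimize cost: best is 77, kept {S4}.

S4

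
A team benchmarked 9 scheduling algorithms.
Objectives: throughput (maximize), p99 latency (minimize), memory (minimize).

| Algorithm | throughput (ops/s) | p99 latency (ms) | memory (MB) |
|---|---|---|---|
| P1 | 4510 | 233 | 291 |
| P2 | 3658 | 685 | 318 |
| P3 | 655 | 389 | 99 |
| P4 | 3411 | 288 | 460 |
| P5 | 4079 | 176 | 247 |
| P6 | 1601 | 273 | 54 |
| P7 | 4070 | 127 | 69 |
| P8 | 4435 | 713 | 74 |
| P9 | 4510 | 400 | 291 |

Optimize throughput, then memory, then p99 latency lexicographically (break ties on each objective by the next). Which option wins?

P1

First maximize throughput: best is 4510, kept {P1, P9}.
Then minimize memory: best is 291, kept {P1, P9}.
Then minimize p99 latency: best is 233, kept {P1}.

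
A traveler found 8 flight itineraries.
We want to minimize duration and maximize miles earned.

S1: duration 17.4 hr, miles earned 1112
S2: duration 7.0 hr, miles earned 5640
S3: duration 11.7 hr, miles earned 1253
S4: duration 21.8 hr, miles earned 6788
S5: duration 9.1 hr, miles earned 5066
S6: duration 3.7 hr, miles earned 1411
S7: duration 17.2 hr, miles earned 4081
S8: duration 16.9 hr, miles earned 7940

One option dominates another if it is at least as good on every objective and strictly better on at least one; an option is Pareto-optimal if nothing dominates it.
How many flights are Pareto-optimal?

S1: dominated by S2 (duration 7.0≤17.4, miles earned 5640≥1112).
S2: not dominated.
S3: dominated by S2 (duration 7.0≤11.7, miles earned 5640≥1253).
S4: dominated by S8 (duration 16.9≤21.8, miles earned 7940≥6788).
S5: dominated by S2 (duration 7.0≤9.1, miles earned 5640≥5066).
S6: not dominated (best duration).
S7: dominated by S2 (duration 7.0≤17.2, miles earned 5640≥4081).
S8: not dominated (best miles earned).
Pareto-optimal: S2, S6, S8 → 3.

3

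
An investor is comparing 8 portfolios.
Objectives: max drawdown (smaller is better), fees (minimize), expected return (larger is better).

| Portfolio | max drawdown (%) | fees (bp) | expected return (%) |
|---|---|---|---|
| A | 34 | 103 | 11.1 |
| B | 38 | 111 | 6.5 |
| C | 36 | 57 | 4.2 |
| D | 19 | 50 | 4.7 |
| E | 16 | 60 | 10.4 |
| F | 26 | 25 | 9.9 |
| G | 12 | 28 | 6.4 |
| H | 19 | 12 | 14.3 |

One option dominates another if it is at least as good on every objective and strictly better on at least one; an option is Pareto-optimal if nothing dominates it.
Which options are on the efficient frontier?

A: dominated by H (max drawdown 19≤34, fees 12≤103, expected return 14.3≥11.1).
B: dominated by A (max drawdown 34≤38, fees 103≤111, expected return 11.1≥6.5).
C: dominated by D (max drawdown 19≤36, fees 50≤57, expected return 4.7≥4.2).
D: dominated by G (max drawdown 12≤19, fees 28≤50, expected return 6.4≥4.7).
E: not dominated.
F: dominated by H (max drawdown 19≤26, fees 12≤25, expected return 14.3≥9.9).
G: not dominated (best max drawdown).
H: not dominated (best fees).

E, G, H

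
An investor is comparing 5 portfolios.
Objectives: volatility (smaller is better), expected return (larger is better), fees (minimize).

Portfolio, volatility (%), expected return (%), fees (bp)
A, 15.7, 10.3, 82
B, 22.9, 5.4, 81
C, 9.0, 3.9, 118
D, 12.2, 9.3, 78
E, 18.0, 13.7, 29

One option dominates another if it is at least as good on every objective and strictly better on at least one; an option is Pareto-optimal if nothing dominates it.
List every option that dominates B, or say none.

D: volatility 12.2≤22.9, expected return 9.3≥5.4, fees 78≤81 — dominates B.
E: volatility 18.0≤22.9, expected return 13.7≥5.4, fees 29≤81 — dominates B.
Others (A, C) are each worse than B on at least one objective.

D, E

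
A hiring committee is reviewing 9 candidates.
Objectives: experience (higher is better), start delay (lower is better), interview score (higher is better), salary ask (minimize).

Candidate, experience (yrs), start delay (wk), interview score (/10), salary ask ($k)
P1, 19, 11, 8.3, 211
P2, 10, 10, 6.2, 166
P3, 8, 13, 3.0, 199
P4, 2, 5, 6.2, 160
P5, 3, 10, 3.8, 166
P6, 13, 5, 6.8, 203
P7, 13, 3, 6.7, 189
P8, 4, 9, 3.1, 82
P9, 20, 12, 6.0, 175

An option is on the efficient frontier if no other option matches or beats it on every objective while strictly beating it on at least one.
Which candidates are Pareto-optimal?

P1, P2, P4, P6, P7, P8, P9

P1: not dominated (best interview score).
P2: not dominated.
P3: dominated by P2 (experience 10≥8, start delay 10≤13, interview score 6.2≥3.0, salary ask 166≤199).
P4: not dominated.
P5: dominated by P2 (experience 10≥3, start delay 10≤10, interview score 6.2≥3.8, salary ask 166≤166).
P6: not dominated.
P7: not dominated (best start delay).
P8: not dominated (best salary ask).
P9: not dominated (best experience).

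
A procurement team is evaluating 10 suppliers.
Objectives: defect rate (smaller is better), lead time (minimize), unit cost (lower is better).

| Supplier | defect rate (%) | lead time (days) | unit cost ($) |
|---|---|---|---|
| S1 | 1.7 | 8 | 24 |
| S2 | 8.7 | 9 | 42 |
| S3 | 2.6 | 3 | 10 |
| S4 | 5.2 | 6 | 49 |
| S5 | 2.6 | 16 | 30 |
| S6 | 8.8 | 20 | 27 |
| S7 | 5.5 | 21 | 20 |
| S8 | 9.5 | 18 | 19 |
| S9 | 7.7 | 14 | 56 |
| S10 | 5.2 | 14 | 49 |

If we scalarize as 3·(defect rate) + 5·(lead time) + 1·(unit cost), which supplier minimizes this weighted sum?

S1: 3·1.7 + 5·8 + 1·24 = 69.1
S2: 3·8.7 + 5·9 + 1·42 = 113.1
S3: 3·2.6 + 5·3 + 1·10 = 32.8
S4: 3·5.2 + 5·6 + 1·49 = 94.6
S5: 3·2.6 + 5·16 + 1·30 = 117.8
S6: 3·8.8 + 5·20 + 1·27 = 153.4
S7: 3·5.5 + 5·21 + 1·20 = 141.5
S8: 3·9.5 + 5·18 + 1·19 = 137.5
S9: 3·7.7 + 5·14 + 1·56 = 149.1
S10: 3·5.2 + 5·14 + 1·49 = 134.6
Lowest: S3 at 32.8.

S3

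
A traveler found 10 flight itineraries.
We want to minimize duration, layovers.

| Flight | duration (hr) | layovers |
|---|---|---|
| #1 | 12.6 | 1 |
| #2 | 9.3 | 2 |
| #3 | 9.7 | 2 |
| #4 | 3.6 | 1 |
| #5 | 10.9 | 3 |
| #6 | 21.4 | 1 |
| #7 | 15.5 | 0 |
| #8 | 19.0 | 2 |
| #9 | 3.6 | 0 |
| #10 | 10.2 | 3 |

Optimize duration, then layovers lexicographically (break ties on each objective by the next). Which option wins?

#9

First minimize duration: best is 3.6, kept {#4, #9}.
Then minimize layovers: best is 0, kept {#9}.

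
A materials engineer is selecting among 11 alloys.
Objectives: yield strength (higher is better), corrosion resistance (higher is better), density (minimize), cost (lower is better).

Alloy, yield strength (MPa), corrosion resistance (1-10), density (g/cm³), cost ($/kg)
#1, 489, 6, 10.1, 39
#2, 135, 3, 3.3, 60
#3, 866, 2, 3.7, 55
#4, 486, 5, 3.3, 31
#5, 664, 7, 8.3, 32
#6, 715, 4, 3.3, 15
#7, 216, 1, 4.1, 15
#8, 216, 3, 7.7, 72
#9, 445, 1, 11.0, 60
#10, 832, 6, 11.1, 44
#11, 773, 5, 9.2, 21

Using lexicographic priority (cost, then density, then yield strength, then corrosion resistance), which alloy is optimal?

#6

First minimize cost: best is 15, kept {#6, #7}.
Then minimize density: best is 3.3, kept {#6}.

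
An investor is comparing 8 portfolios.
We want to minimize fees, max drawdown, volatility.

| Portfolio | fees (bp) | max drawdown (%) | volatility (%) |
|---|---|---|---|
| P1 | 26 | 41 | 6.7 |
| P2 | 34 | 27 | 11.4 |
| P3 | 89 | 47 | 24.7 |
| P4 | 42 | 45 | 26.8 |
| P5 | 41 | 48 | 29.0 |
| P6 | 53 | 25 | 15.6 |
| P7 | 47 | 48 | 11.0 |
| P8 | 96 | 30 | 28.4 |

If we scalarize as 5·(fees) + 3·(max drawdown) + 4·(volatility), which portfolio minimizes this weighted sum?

P1: 5·26 + 3·41 + 4·6.7 = 279.8
P2: 5·34 + 3·27 + 4·11.4 = 296.6
P3: 5·89 + 3·47 + 4·24.7 = 684.8
P4: 5·42 + 3·45 + 4·26.8 = 452.2
P5: 5·41 + 3·48 + 4·29.0 = 465.0
P6: 5·53 + 3·25 + 4·15.6 = 402.4
P7: 5·47 + 3·48 + 4·11.0 = 423.0
P8: 5·96 + 3·30 + 4·28.4 = 683.6
Lowest: P1 at 279.8.

P1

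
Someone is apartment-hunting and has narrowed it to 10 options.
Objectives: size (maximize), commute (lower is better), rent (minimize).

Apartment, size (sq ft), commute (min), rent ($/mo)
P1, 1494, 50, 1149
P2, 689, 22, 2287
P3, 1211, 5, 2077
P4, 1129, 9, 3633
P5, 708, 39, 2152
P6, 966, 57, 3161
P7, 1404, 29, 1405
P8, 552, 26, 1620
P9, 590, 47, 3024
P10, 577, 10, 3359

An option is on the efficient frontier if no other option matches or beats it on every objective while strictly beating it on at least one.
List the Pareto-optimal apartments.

P1: not dominated (best size).
P2: dominated by P3 (size 1211≥689, commute 5≤22, rent 2077≤2287).
P3: not dominated (best commute).
P4: dominated by P3 (size 1211≥1129, commute 5≤9, rent 2077≤3633).
P5: dominated by P3 (size 1211≥708, commute 5≤39, rent 2077≤2152).
P6: dominated by P1 (size 1494≥966, commute 50≤57, rent 1149≤3161).
P7: not dominated.
P8: not dominated.
P9: dominated by P2 (size 689≥590, commute 22≤47, rent 2287≤3024).
P10: dominated by P3 (size 1211≥577, commute 5≤10, rent 2077≤3359).

P1, P3, P7, P8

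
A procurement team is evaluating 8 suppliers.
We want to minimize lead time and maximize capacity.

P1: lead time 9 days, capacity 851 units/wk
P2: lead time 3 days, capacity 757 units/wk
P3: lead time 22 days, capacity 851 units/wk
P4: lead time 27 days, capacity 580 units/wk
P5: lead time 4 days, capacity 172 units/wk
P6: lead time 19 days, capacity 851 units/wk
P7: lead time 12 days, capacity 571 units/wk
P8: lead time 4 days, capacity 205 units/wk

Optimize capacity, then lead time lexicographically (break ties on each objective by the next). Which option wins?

First maximize capacity: best is 851, kept {P1, P3, P6}.
Then minimize lead time: best is 9, kept {P1}.

P1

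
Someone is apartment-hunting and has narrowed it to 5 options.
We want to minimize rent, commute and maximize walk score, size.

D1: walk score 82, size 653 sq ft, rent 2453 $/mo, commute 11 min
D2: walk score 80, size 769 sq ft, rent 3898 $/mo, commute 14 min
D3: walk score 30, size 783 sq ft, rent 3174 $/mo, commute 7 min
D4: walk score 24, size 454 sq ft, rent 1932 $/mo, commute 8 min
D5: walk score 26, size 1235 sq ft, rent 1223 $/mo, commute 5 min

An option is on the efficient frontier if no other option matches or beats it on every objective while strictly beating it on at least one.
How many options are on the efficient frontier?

D1: not dominated (best walk score).
D2: not dominated.
D3: not dominated.
D4: dominated by D5 (walk score 26≥24, size 1235≥454, rent 1223≤1932, commute 5≤8).
D5: not dominated (best size).
Pareto-optimal: D1, D2, D3, D5 → 4.

4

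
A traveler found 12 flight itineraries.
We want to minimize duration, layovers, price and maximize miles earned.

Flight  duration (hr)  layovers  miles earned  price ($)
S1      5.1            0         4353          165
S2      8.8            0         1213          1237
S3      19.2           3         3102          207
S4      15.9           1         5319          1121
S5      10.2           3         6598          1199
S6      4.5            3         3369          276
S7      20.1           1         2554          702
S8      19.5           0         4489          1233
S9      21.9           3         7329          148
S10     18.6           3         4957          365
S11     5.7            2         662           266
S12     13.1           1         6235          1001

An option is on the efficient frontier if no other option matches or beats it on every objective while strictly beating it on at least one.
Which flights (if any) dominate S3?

S1

S1: duration 5.1≤19.2, layovers 0≤3, miles earned 4353≥3102, price 165≤207 — dominates S3.
Others (S2, S4, S5, S6, S7, S8, S9, S10, S11, S12) are each worse than S3 on at least one objective.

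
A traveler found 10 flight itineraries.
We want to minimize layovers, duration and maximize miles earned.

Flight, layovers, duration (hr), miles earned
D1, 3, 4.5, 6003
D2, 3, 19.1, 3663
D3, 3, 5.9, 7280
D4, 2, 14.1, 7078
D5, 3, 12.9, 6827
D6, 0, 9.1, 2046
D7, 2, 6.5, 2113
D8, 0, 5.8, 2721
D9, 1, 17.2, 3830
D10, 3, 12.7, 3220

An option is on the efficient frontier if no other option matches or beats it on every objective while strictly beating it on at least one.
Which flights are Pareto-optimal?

D1: not dominated (best duration).
D2: dominated by D1 (layovers 3≤3, duration 4.5≤19.1, miles earned 6003≥3663).
D3: not dominated (best miles earned).
D4: not dominated.
D5: dominated by D3 (layovers 3≤3, duration 5.9≤12.9, miles earned 7280≥6827).
D6: dominated by D8 (layovers 0≤0, duration 5.8≤9.1, miles earned 2721≥2046).
D7: dominated by D8 (layovers 0≤2, duration 5.8≤6.5, miles earned 2721≥2113).
D8: not dominated.
D9: not dominated.
D10: dominated by D1 (layovers 3≤3, duration 4.5≤12.7, miles earned 6003≥3220).

D1, D3, D4, D8, D9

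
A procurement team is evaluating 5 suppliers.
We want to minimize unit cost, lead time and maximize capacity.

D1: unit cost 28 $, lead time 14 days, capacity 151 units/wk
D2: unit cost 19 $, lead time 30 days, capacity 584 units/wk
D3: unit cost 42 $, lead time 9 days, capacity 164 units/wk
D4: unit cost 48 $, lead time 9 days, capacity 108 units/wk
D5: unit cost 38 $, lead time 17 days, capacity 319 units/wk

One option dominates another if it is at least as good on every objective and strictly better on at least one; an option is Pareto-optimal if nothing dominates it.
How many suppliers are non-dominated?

4

D1: not dominated.
D2: not dominated (best unit cost).
D3: not dominated.
D4: dominated by D3 (unit cost 42≤48, lead time 9≤9, capacity 164≥108).
D5: not dominated.
Pareto-optimal: D1, D2, D3, D5 → 4.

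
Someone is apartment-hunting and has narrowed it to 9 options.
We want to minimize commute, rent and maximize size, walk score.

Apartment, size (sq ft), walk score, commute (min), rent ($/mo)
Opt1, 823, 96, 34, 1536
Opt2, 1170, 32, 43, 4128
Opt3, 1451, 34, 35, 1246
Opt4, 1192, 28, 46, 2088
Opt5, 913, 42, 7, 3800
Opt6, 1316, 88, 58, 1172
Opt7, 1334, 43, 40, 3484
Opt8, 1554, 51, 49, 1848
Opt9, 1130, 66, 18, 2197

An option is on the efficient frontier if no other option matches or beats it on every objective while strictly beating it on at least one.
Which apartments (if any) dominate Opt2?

Opt3, Opt7

Opt3: size 1451≥1170, walk score 34≥32, commute 35≤43, rent 1246≤4128 — dominates Opt2.
Opt7: size 1334≥1170, walk score 43≥32, commute 40≤43, rent 3484≤4128 — dominates Opt2.
Others (Opt1, Opt4, Opt5, Opt6, Opt8, Opt9) are each worse than Opt2 on at least one objective.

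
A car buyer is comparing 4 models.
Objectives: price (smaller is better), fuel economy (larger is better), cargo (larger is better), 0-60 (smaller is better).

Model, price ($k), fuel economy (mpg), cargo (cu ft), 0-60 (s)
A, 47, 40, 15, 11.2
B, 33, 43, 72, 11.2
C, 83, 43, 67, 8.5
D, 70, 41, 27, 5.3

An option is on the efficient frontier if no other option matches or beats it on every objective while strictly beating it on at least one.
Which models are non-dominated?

A: dominated by B (price 33≤47, fuel economy 43≥40, cargo 72≥15, 0-60 11.2≤11.2).
B: not dominated (best price).
C: not dominated.
D: not dominated (best 0-60).

B, C, D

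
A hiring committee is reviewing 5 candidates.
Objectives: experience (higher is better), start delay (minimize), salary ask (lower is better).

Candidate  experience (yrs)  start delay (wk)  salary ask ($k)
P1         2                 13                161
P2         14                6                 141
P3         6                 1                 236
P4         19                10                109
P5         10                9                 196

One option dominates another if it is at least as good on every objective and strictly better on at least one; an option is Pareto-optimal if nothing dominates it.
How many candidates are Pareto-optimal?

3

P1: dominated by P2 (experience 14≥2, start delay 6≤13, salary ask 141≤161).
P2: not dominated.
P3: not dominated (best start delay).
P4: not dominated (best experience).
P5: dominated by P2 (experience 14≥10, start delay 6≤9, salary ask 141≤196).
Pareto-optimal: P2, P3, P4 → 3.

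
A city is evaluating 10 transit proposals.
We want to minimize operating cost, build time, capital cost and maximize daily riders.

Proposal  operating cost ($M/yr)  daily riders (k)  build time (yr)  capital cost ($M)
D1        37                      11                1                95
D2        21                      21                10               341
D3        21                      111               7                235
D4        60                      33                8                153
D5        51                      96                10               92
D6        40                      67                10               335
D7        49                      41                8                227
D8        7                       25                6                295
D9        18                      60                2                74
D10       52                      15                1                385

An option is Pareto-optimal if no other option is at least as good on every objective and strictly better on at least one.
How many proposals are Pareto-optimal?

D1: not dominated.
D2: dominated by D3 (operating cost 21≤21, daily riders 111≥21, build time 7≤10, capital cost 235≤341).
D3: not dominated (best daily riders).
D4: dominated by D9 (operating cost 18≤60, daily riders 60≥33, build time 2≤8, capital cost 74≤153).
D5: not dominated.
D6: dominated by D3 (operating cost 21≤40, daily riders 111≥67, build time 7≤10, capital cost 235≤335).
D7: dominated by D9 (operating cost 18≤49, daily riders 60≥41, build time 2≤8, capital cost 74≤227).
D8: not dominated (best operating cost).
D9: not dominated (best capital cost).
D10: not dominated.
Pareto-optimal: D1, D3, D5, D8, D9, D10 → 6.

6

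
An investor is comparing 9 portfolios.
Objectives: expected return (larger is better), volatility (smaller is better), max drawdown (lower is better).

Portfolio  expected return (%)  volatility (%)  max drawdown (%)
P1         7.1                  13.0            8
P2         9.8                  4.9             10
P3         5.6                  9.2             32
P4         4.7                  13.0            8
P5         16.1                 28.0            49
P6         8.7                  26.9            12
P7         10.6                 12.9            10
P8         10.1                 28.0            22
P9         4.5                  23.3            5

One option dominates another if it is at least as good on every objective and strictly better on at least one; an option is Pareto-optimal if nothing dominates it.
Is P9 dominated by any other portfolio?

No

P1: worse on max drawdown (8 vs 5).
P2: worse on max drawdown (10 vs 5).
P3: worse on max drawdown (32 vs 5).
P4: worse on max drawdown (8 vs 5).
P5: worse on volatility (28.0 vs 23.3).
P6: worse on volatility (26.9 vs 23.3).
P7: worse on max drawdown (10 vs 5).
P8: worse on volatility (28.0 vs 23.3).
No option is at least as good as P9 on every objective and strictly better on one.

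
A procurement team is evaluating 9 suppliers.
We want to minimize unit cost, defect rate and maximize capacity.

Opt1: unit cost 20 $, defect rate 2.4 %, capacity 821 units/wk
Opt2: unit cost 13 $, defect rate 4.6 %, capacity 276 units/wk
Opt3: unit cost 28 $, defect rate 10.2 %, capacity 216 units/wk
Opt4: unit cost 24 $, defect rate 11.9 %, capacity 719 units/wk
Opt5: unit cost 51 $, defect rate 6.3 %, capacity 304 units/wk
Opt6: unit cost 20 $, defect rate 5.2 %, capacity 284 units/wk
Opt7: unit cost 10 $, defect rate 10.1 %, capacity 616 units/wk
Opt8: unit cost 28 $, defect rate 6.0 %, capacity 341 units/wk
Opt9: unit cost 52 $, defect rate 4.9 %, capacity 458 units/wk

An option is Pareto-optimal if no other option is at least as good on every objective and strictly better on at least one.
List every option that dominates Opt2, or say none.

Opt1: worse on unit cost (20 vs 13).
Opt3: worse on unit cost (28 vs 13).
Opt4: worse on unit cost (24 vs 13).
Opt5: worse on unit cost (51 vs 13).
Opt6: worse on unit cost (20 vs 13).
Opt7: worse on defect rate (10.1 vs 4.6).
Opt8: worse on unit cost (28 vs 13).
Opt9: worse on unit cost (52 vs 13).
No option dominates Opt2.

none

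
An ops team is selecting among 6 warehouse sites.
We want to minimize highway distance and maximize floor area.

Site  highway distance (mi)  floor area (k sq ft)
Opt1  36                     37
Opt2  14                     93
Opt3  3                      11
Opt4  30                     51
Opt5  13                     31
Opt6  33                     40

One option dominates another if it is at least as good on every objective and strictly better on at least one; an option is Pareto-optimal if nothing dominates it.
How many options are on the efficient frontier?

Opt1: dominated by Opt2 (highway distance 14≤36, floor area 93≥37).
Opt2: not dominated (best floor area).
Opt3: not dominated (best highway distance).
Opt4: dominated by Opt2 (highway distance 14≤30, floor area 93≥51).
Opt5: not dominated.
Opt6: dominated by Opt2 (highway distance 14≤33, floor area 93≥40).
Pareto-optimal: Opt2, Opt3, Opt5 → 3.

3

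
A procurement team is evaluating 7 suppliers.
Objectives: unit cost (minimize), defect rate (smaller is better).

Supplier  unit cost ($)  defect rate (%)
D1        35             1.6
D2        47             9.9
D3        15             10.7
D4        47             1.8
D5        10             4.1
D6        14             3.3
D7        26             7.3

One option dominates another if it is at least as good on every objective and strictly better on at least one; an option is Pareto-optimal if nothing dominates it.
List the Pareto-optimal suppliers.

D1: not dominated (best defect rate).
D2: dominated by D1 (unit cost 35≤47, defect rate 1.6≤9.9).
D3: dominated by D5 (unit cost 10≤15, defect rate 4.1≤10.7).
D4: dominated by D1 (unit cost 35≤47, defect rate 1.6≤1.8).
D5: not dominated (best unit cost).
D6: not dominated.
D7: dominated by D5 (unit cost 10≤26, defect rate 4.1≤7.3).

D1, D5, D6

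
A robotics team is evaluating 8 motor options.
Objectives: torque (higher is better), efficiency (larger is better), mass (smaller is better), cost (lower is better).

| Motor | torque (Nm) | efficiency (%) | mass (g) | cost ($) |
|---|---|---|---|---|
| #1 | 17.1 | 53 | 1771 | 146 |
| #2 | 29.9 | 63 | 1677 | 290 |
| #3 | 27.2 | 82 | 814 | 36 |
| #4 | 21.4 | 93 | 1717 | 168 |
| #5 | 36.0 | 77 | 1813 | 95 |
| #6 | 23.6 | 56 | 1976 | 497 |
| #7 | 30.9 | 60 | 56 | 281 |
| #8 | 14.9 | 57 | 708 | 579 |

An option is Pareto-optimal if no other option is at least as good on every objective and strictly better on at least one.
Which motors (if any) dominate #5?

none

#1: worse on torque (17.1 vs 36.0).
#2: worse on torque (29.9 vs 36.0).
#3: worse on torque (27.2 vs 36.0).
#4: worse on torque (21.4 vs 36.0).
#6: worse on torque (23.6 vs 36.0).
#7: worse on torque (30.9 vs 36.0).
#8: worse on torque (14.9 vs 36.0).
No option dominates #5.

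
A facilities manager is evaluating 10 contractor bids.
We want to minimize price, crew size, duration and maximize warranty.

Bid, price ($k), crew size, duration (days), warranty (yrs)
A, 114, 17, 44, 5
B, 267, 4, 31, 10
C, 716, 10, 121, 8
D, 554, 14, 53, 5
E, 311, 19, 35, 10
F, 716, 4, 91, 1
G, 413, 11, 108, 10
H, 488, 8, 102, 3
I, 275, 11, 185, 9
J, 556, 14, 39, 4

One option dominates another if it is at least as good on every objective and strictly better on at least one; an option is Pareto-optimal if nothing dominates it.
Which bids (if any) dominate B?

none

A: worse on crew size (17 vs 4).
C: worse on price (716 vs 267).
D: worse on price (554 vs 267).
E: worse on price (311 vs 267).
F: worse on price (716 vs 267).
G: worse on price (413 vs 267).
H: worse on price (488 vs 267).
I: worse on price (275 vs 267).
J: worse on price (556 vs 267).
No option dominates B.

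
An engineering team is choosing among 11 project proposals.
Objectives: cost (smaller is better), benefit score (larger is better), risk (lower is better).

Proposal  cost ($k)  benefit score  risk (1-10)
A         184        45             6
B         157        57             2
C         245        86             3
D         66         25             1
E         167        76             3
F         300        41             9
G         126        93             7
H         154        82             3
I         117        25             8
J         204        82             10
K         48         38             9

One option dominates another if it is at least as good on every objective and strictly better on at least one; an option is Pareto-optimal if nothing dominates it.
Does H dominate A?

H vs A: cost 154≤184, benefit score 82≥45, risk 3≤6 — H is at least as good on every objective with at least one strict improvement.

Yes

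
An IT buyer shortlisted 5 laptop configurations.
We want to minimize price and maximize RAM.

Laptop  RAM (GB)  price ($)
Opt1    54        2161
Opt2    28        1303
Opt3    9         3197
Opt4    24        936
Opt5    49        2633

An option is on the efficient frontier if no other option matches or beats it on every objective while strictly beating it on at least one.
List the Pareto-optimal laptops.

Opt1: not dominated (best RAM).
Opt2: not dominated.
Opt3: dominated by Opt1 (RAM 54≥9, price 2161≤3197).
Opt4: not dominated (best price).
Opt5: dominated by Opt1 (RAM 54≥49, price 2161≤2633).

Opt1, Opt2, Opt4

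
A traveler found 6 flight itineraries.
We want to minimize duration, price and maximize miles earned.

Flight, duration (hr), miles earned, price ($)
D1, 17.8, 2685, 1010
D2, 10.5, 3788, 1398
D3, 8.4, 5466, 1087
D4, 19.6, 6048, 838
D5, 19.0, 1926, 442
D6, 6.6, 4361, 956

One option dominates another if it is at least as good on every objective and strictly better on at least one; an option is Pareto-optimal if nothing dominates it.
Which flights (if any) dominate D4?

none

D1: worse on miles earned (2685 vs 6048).
D2: worse on miles earned (3788 vs 6048).
D3: worse on miles earned (5466 vs 6048).
D5: worse on miles earned (1926 vs 6048).
D6: worse on miles earned (4361 vs 6048).
No option dominates D4.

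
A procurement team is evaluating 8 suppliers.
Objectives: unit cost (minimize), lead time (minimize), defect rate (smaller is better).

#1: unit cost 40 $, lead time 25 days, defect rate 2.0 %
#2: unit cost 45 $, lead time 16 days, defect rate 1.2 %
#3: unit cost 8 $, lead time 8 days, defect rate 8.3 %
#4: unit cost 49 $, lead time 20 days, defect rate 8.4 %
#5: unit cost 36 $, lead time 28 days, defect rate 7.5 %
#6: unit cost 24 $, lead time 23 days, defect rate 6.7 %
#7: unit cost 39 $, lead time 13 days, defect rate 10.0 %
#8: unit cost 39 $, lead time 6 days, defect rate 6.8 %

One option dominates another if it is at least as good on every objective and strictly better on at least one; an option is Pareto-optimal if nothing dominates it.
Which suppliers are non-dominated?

#1: not dominated.
#2: not dominated (best defect rate).
#3: not dominated (best unit cost).
#4: dominated by #2 (unit cost 45≤49, lead time 16≤20, defect rate 1.2≤8.4).
#5: dominated by #6 (unit cost 24≤36, lead time 23≤28, defect rate 6.7≤7.5).
#6: not dominated.
#7: dominated by #3 (unit cost 8≤39, lead time 8≤13, defect rate 8.3≤10.0).
#8: not dominated (best lead time).

#1, #2, #3, #6, #8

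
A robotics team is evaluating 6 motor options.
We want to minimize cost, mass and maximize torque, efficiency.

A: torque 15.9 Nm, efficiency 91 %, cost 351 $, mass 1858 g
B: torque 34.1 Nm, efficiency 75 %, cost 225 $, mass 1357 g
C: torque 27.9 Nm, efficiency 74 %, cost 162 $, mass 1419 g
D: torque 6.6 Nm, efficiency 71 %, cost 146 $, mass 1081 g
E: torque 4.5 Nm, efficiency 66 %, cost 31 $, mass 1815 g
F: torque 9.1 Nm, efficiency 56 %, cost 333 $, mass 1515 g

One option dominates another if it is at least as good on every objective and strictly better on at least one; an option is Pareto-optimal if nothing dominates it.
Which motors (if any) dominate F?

B: torque 34.1≥9.1, efficiency 75≥56, cost 225≤333, mass 1357≤1515 — dominates F.
C: torque 27.9≥9.1, efficiency 74≥56, cost 162≤333, mass 1419≤1515 — dominates F.
Others (A, D, E) are each worse than F on at least one objective.

B, C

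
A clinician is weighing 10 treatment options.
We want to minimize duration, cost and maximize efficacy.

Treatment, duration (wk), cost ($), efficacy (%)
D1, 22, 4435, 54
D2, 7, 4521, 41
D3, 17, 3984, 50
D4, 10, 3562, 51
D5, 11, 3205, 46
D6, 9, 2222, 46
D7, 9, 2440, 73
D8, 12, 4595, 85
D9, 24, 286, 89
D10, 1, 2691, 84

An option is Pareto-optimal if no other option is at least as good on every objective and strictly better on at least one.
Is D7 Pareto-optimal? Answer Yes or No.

Yes

D1: worse on duration (22 vs 9).
D2: worse on cost (4521 vs 2440).
D3: worse on duration (17 vs 9).
D4: worse on duration (10 vs 9).
D5: worse on duration (11 vs 9).
D6: worse on efficacy (46 vs 73).
D8: worse on duration (12 vs 9).
D9: worse on duration (24 vs 9).
D10: worse on cost (2691 vs 2440).
No option is at least as good as D7 on every objective and strictly better on one.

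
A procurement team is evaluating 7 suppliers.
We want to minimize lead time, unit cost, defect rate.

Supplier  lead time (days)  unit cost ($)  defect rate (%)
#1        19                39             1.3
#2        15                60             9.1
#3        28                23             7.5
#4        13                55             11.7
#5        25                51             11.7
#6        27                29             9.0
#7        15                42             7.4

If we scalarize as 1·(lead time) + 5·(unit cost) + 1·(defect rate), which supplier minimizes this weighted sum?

#1: 1·19 + 5·39 + 1·1.3 = 215.3
#2: 1·15 + 5·60 + 1·9.1 = 324.1
#3: 1·28 + 5·23 + 1·7.5 = 150.5
#4: 1·13 + 5·55 + 1·11.7 = 299.7
#5: 1·25 + 5·51 + 1·11.7 = 291.7
#6: 1·27 + 5·29 + 1·9.0 = 181.0
#7: 1·15 + 5·42 + 1·7.4 = 232.4
Lowest: #3 at 150.5.

#3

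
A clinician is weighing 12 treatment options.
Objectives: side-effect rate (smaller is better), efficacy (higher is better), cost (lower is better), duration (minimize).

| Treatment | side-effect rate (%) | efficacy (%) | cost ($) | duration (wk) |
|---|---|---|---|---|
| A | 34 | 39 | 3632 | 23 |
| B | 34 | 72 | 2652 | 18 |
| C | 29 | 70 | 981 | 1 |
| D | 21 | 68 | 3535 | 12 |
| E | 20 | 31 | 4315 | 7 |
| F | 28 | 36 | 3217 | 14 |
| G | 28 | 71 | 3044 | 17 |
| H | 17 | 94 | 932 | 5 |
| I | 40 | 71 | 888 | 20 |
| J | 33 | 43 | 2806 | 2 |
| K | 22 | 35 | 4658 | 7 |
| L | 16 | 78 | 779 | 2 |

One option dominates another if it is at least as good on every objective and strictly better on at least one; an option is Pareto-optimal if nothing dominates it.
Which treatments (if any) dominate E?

H, L

H: side-effect rate 17≤20, efficacy 94≥31, cost 932≤4315, duration 5≤7 — dominates E.
L: side-effect rate 16≤20, efficacy 78≥31, cost 779≤4315, duration 2≤7 — dominates E.
Others (A, B, C, D, F, G, I, J, K) are each worse than E on at least one objective.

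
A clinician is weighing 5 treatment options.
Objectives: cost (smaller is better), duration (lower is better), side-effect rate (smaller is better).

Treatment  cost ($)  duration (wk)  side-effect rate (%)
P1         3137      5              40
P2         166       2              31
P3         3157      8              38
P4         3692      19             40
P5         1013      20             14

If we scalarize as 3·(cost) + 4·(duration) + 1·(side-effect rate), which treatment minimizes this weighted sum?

P2

P1: 3·3137 + 4·5 + 1·40 = 9471
P2: 3·166 + 4·2 + 1·31 = 537
P3: 3·3157 + 4·8 + 1·38 = 9541
P4: 3·3692 + 4·19 + 1·40 = 11192
P5: 3·1013 + 4·20 + 1·14 = 3133
Lowest: P2 at 537.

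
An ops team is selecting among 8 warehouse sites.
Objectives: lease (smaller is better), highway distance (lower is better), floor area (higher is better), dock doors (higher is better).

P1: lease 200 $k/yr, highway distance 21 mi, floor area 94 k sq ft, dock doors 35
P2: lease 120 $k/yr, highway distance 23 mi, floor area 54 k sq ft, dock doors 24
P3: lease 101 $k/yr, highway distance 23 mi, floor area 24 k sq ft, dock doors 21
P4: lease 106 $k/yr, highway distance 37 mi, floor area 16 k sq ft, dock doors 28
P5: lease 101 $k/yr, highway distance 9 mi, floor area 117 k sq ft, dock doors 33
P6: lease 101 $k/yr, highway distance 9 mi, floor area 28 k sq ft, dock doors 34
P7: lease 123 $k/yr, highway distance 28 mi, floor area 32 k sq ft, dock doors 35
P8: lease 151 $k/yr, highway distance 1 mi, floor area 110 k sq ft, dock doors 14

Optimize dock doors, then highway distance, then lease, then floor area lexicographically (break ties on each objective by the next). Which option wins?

P1

First maximize dock doors: best is 35, kept {P1, P7}.
Then minimize highway distance: best is 21, kept {P1}.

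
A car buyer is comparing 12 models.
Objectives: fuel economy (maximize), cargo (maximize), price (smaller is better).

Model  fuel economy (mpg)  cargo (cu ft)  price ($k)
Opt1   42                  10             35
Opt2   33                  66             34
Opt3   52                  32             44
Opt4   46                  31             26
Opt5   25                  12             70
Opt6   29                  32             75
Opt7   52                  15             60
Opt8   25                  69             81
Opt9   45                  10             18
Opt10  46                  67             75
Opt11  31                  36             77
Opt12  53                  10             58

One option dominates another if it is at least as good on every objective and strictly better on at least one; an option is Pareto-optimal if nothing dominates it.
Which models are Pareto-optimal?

Opt2, Opt3, Opt4, Opt8, Opt9, Opt10, Opt12

Opt1: dominated by Opt4 (fuel economy 46≥42, cargo 31≥10, price 26≤35).
Opt2: not dominated.
Opt3: not dominated.
Opt4: not dominated.
Opt5: dominated by Opt2 (fuel economy 33≥25, cargo 66≥12, price 34≤70).
Opt6: dominated by Opt2 (fuel economy 33≥29, cargo 66≥32, price 34≤75).
Opt7: dominated by Opt3 (fuel economy 52≥52, cargo 32≥15, price 44≤60).
Opt8: not dominated (best cargo).
Opt9: not dominated (best price).
Opt10: not dominated.
Opt11: dominated by Opt2 (fuel economy 33≥31, cargo 66≥36, price 34≤77).
Opt12: not dominated (best fuel economy).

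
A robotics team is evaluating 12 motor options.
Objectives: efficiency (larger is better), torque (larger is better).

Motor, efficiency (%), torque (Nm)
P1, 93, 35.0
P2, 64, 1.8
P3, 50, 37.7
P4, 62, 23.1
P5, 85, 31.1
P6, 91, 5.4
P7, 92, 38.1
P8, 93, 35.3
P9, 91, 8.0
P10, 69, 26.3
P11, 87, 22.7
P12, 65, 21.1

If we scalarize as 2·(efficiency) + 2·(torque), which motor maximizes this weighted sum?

P1: 2·93 + 2·35.0 = 256.0
P2: 2·64 + 2·1.8 = 131.6
P3: 2·50 + 2·37.7 = 175.4
P4: 2·62 + 2·23.1 = 170.2
P5: 2·85 + 2·31.1 = 232.2
P6: 2·91 + 2·5.4 = 192.8
P7: 2·92 + 2·38.1 = 260.2
P8: 2·93 + 2·35.3 = 256.6
P9: 2·91 + 2·8.0 = 198.0
P10: 2·69 + 2·26.3 = 190.6
P11: 2·87 + 2·22.7 = 219.4
P12: 2·65 + 2·21.1 = 172.2
Highest: P7 at 260.2.

P7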